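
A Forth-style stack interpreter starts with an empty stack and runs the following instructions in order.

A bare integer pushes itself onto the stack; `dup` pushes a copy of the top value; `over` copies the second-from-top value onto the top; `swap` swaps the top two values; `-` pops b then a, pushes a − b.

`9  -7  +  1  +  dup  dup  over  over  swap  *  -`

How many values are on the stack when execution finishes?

9     [9]
-7    [9, -7]
+     [2]
1     [2, 1]
+     [3]
dup   [3, 3]
dup   [3, 3, 3]
over  [3, 3, 3, 3]
over  [3, 3, 3, 3, 3]
swap  [3, 3, 3, 3, 3]
*     [3, 3, 3, 9]
-     [3, 3, -6]

3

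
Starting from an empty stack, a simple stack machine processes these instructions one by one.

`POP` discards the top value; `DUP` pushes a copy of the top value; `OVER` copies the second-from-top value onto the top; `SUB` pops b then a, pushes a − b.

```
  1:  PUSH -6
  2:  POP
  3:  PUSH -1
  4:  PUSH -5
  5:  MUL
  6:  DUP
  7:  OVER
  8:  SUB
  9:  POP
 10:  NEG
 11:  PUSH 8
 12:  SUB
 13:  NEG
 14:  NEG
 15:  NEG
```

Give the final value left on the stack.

13

PUSH -6 : -6
POP     : (empty)
PUSH -1 : -1
PUSH -5 : -1 -5
MUL     : 5
DUP     : 5 5
OVER    : 5 5 5
SUB     : 5 0
POP     : 5
NEG     : -5
PUSH 8  : -5 8
SUB     : -13
NEG     : 13
NEG     : -13
NEG     : 13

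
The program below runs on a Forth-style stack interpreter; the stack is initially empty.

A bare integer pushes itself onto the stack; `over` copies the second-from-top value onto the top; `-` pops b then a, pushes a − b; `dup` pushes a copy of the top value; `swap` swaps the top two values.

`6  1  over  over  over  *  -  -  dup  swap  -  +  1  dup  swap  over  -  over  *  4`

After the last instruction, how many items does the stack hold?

6     [6]
1     [6, 1]
over  [6, 1, 6]
over  [6, 1, 6, 1]
over  [6, 1, 6, 1, 6]
*     [6, 1, 6, 6]
-     [6, 1, 0]
-     [6, 1]
dup   [6, 1, 1]
swap  [6, 1, 1]
-     [6, 0]
+     [6]
1     [6, 1]
dup   [6, 1, 1]
swap  [6, 1, 1]
over  [6, 1, 1, 1]
-     [6, 1, 0]
over  [6, 1, 0, 1]
*     [6, 1, 0]
4     [6, 1, 0, 4]

4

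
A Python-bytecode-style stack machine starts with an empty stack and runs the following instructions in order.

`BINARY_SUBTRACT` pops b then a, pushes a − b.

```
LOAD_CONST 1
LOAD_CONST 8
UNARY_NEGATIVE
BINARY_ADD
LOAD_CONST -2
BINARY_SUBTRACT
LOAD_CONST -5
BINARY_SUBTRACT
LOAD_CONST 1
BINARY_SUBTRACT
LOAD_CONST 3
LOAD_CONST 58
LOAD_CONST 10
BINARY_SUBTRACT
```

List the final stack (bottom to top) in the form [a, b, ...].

[-1, 3, 48]

LOAD_CONST 1    : 1
LOAD_CONST 8    : 1 8
UNARY_NEGATIVE  : 1 -8
BINARY_ADD      : -7
LOAD_CONST -2   : -7 -2
BINARY_SUBTRACT : -5
LOAD_CONST -5   : -5 -5
BINARY_SUBTRACT : 0
LOAD_CONST 1    : 0 1
BINARY_SUBTRACT : -1
LOAD_CONST 3    : -1 3
LOAD_CONST 58   : -1 3 58
LOAD_CONST 10   : -1 3 58 10
BINARY_SUBTRACT : -1 3 48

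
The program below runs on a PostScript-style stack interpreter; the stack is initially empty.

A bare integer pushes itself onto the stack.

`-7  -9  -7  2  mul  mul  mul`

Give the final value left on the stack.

-882

-7  : [-7]
-9  : [-7, -9]
-7  : [-7, -9, -7]
2   : [-7, -9, -7, 2]
mul : [-7, -9, -14]
mul : [-7, 126]
mul : [-882]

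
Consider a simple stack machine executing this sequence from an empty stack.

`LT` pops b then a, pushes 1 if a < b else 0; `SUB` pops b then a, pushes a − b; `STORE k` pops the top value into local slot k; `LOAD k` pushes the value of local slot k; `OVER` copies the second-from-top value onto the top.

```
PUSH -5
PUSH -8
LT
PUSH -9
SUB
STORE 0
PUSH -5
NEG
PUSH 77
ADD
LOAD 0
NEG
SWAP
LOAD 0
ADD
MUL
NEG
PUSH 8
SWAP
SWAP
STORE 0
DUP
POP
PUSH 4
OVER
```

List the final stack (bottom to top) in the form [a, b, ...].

PUSH -5 -> [-5]
PUSH -8 -> [-5, -8]
LT      -> [0]
PUSH -9 -> [0, -9]
SUB     -> [9]
STORE 0 -> []
PUSH -5 -> [-5]
NEG     -> [5]
PUSH 77 -> [5, 77]
ADD     -> [82]
LOAD 0  -> [82, 9]
NEG     -> [82, -9]
SWAP    -> [-9, 82]
LOAD 0  -> [-9, 82, 9]
ADD     -> [-9, 91]
MUL     -> [-819]
NEG     -> [819]
PUSH 8  -> [819, 8]
SWAP    -> [8, 819]
SWAP    -> [819, 8]
STORE 0 -> [819]
DUP     -> [819, 819]
POP     -> [819]
PUSH 4  -> [819, 4]
OVER    -> [819, 4, 819]

[819, 4, 819]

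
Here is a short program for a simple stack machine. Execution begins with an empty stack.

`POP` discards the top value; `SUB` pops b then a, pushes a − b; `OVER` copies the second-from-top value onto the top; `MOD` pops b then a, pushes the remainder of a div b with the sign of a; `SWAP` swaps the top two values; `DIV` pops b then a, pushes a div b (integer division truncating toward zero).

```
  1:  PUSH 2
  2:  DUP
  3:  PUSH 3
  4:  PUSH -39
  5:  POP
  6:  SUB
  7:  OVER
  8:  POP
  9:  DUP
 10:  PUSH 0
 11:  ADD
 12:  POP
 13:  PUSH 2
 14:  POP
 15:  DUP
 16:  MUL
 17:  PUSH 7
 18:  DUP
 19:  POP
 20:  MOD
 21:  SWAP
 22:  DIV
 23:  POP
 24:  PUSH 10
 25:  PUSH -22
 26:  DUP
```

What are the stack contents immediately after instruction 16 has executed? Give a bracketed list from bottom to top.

[2, 1]

PUSH 2   -> 2
DUP      -> 2 2
PUSH 3   -> 2 2 3
PUSH -39 -> 2 2 3 -39
POP      -> 2 2 3
SUB      -> 2 -1
OVER     -> 2 -1 2
POP      -> 2 -1
DUP      -> 2 -1 -1
PUSH 0   -> 2 -1 -1 0
ADD      -> 2 -1 -1
POP      -> 2 -1
PUSH 2   -> 2 -1 2
POP      -> 2 -1
DUP      -> 2 -1 -1
MUL      -> 2 1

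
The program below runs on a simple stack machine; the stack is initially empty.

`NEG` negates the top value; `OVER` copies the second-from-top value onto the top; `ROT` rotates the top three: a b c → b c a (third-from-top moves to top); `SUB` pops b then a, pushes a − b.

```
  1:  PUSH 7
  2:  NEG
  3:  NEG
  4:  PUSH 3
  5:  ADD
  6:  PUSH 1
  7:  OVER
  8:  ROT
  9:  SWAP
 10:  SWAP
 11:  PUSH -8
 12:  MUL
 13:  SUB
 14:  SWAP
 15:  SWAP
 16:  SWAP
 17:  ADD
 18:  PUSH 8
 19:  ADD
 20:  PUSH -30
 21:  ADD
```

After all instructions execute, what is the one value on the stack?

PUSH 7   : 7
NEG      : -7
NEG      : 7
PUSH 3   : 7 3
ADD      : 10
PUSH 1   : 10 1
OVER     : 10 1 10
ROT      : 1 10 10
SWAP     : 1 10 10
SWAP     : 1 10 10
PUSH -8  : 1 10 10 -8
MUL      : 1 10 -80
SUB      : 1 90
SWAP     : 90 1
SWAP     : 1 90
SWAP     : 90 1
ADD      : 91
PUSH 8   : 91 8
ADD      : 99
PUSH -30 : 99 -30
ADD      : 69

69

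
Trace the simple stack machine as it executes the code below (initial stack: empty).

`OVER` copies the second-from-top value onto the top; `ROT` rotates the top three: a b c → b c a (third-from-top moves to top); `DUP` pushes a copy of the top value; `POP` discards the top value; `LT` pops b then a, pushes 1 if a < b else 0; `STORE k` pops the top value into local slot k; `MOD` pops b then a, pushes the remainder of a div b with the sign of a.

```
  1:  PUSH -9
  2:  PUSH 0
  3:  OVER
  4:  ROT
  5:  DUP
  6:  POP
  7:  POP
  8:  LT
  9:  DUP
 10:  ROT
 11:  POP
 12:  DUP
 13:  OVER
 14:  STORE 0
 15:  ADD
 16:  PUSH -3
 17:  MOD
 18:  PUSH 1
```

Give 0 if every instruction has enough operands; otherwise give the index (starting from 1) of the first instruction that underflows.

10

PUSH -9 -> [-9]
PUSH 0  -> [-9, 0]
OVER    -> [-9, 0, -9]
ROT     -> [0, -9, -9]
DUP     -> [0, -9, -9, -9]
POP     -> [0, -9, -9]
POP     -> [0, -9]
LT      -> [0]
DUP     -> [0, 0]
ROT  — needs 3 operands, stack has 2 → underflow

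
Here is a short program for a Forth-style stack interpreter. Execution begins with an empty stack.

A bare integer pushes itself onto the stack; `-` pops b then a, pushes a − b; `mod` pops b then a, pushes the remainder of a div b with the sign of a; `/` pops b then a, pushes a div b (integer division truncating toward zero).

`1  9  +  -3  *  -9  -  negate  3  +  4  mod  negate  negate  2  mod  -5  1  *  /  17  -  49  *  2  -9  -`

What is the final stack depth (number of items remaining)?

2

1      -> [1]
9      -> [1, 9]
+      -> [10]
-3     -> [10, -3]
*      -> [-30]
-9     -> [-30, -9]
-      -> [-21]
negate -> [21]
3      -> [21, 3]
+      -> [24]
4      -> [24, 4]
mod    -> [0]
negate -> [0]
negate -> [0]
2      -> [0, 2]
mod    -> [0]
-5     -> [0, -5]
1      -> [0, -5, 1]
*      -> [0, -5]
/      -> [0]
17     -> [0, 17]
-      -> [-17]
49     -> [-17, 49]
*      -> [-833]
2      -> [-833, 2]
-9     -> [-833, 2, -9]
-      -> [-833, 11]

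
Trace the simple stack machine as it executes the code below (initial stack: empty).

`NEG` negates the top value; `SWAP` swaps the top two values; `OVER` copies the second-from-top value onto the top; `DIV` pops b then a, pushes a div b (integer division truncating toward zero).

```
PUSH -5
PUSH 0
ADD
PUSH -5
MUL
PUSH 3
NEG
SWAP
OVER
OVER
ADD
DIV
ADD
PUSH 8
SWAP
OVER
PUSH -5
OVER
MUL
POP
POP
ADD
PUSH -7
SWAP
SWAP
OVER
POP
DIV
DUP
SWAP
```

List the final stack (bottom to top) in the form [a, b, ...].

[0, 0]

PUSH -5 -> [-5]
PUSH 0  -> [-5, 0]
ADD     -> [-5]
PUSH -5 -> [-5, -5]
MUL     -> [25]
PUSH 3  -> [25, 3]
NEG     -> [25, -3]
SWAP    -> [-3, 25]
OVER    -> [-3, 25, -3]
OVER    -> [-3, 25, -3, 25]
ADD     -> [-3, 25, 22]
DIV     -> [-3, 1]
ADD     -> [-2]
PUSH 8  -> [-2, 8]
SWAP    -> [8, -2]
OVER    -> [8, -2, 8]
PUSH -5 -> [8, -2, 8, -5]
OVER    -> [8, -2, 8, -5, 8]
MUL     -> [8, -2, 8, -40]
POP     -> [8, -2, 8]
POP     -> [8, -2]
ADD     -> [6]
PUSH -7 -> [6, -7]
SWAP    -> [-7, 6]
SWAP    -> [6, -7]
OVER    -> [6, -7, 6]
POP     -> [6, -7]
DIV     -> [0]
DUP     -> [0, 0]
SWAP    -> [0, 0]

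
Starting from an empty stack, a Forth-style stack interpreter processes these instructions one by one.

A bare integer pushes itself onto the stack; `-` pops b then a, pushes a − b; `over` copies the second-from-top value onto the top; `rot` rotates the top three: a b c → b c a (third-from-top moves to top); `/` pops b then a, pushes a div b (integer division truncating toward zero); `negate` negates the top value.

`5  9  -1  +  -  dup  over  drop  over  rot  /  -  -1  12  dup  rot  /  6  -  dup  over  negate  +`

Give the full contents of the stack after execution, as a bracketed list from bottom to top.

5       5
9       5 9
-1      5 9 -1
+       5 8
-       -3
dup     -3 -3
over    -3 -3 -3
drop    -3 -3
over    -3 -3 -3
rot     -3 -3 -3
/       -3 1
-       -4
-1      -4 -1
12      -4 -1 12
dup     -4 -1 12 12
rot     -4 12 12 -1
/       -4 12 -12
6       -4 12 -12 6
-       -4 12 -18
dup     -4 12 -18 -18
over    -4 12 -18 -18 -18
negate  -4 12 -18 -18 18
+       -4 12 -18 0

[-4, 12, -18, 0]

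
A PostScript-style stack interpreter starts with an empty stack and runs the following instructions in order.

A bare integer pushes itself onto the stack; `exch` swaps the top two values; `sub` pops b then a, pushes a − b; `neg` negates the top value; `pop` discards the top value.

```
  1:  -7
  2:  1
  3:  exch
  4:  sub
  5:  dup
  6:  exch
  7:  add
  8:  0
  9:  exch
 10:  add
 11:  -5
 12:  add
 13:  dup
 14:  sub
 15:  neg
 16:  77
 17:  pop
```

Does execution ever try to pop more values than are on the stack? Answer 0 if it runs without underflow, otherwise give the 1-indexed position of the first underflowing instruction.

0

-7    -7
1     -7 1
exch  1 -7
sub   8
dup   8 8
exch  8 8
add   16
0     16 0
exch  0 16
add   16
-5    16 -5
add   11
dup   11 11
sub   0
neg   0
77    0 77
pop   0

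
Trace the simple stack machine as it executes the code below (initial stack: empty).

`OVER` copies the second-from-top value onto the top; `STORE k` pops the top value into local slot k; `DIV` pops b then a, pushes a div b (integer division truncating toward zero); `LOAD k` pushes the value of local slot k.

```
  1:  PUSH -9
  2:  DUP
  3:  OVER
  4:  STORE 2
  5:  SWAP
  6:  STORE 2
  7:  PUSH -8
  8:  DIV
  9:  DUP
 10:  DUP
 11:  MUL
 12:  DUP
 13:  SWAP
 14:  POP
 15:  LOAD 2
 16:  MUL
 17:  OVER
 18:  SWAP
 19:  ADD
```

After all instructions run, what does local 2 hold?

-9

PUSH -9  [-9]
DUP      [-9, -9]
OVER     [-9, -9, -9]
STORE 2  [-9, -9]
SWAP     [-9, -9]
STORE 2  [-9]
PUSH -8  [-9, -8]
DIV      [1]
DUP      [1, 1]
DUP      [1, 1, 1]
MUL      [1, 1]
DUP      [1, 1, 1]
SWAP     [1, 1, 1]
POP      [1, 1]
LOAD 2   [1, 1, -9]
MUL      [1, -9]
OVER     [1, -9, 1]
SWAP     [1, 1, -9]
ADD      [1, -8]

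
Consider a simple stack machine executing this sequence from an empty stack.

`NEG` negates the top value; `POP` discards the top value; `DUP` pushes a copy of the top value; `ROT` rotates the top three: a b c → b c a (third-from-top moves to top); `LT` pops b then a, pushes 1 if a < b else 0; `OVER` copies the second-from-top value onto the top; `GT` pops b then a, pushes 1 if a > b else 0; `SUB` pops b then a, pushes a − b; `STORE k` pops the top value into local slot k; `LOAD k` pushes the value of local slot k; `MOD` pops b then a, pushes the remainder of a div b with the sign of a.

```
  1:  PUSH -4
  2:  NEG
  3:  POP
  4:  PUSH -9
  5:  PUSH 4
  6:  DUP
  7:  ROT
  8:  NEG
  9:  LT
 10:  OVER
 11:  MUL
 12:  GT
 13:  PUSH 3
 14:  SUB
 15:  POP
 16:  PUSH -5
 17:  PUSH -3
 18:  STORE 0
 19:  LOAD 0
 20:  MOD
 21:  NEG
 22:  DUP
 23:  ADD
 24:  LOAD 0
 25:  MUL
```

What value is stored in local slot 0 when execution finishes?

PUSH -4 : -4
NEG     : 4
POP     : (empty)
PUSH -9 : -9
PUSH 4  : -9 4
DUP     : -9 4 4
ROT     : 4 4 -9
NEG     : 4 4 9
LT      : 4 1
OVER    : 4 1 4
MUL     : 4 4
GT      : 0
PUSH 3  : 0 3
SUB     : -3
POP     : (empty)
PUSH -5 : -5
PUSH -3 : -5 -3
STORE 0 : -5
LOAD 0  : -5 -3
MOD     : -2
NEG     : 2
DUP     : 2 2
ADD     : 4
LOAD 0  : 4 -3
MUL     : -12

-3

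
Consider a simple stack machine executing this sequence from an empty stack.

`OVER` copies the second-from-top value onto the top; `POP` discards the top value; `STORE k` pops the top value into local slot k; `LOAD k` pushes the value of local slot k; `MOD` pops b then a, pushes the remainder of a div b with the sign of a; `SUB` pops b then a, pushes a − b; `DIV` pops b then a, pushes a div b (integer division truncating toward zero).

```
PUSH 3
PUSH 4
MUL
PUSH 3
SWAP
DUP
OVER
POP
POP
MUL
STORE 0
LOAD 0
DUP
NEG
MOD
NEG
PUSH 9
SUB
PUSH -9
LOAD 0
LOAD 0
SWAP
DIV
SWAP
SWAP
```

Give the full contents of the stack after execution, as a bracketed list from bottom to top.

[-9, -9, 1]

PUSH 3   [3]
PUSH 4   [3, 4]
MUL      [12]
PUSH 3   [12, 3]
SWAP     [3, 12]
DUP      [3, 12, 12]
OVER     [3, 12, 12, 12]
POP      [3, 12, 12]
POP      [3, 12]
MUL      [36]
STORE 0  []
LOAD 0   [36]
DUP      [36, 36]
NEG      [36, -36]
MOD      [0]
NEG      [0]
PUSH 9   [0, 9]
SUB      [-9]
PUSH -9  [-9, -9]
LOAD 0   [-9, -9, 36]
LOAD 0   [-9, -9, 36, 36]
SWAP     [-9, -9, 36, 36]
DIV      [-9, -9, 1]
SWAP     [-9, 1, -9]
SWAP     [-9, -9, 1]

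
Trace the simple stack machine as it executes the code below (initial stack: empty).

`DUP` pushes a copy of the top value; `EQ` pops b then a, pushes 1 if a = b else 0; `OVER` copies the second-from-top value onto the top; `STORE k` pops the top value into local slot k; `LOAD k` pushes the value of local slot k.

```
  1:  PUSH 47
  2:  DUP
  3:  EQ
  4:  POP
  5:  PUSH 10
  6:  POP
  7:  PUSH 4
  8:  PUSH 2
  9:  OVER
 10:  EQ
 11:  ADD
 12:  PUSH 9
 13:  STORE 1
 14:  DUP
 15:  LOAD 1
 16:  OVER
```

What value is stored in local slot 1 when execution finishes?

PUSH 47 → 47
DUP     → 47 47
EQ      → 1
POP     → (empty)
PUSH 10 → 10
POP     → (empty)
PUSH 4  → 4
PUSH 2  → 4 2
OVER    → 4 2 4
EQ      → 4 0
ADD     → 4
PUSH 9  → 4 9
STORE 1 → 4
DUP     → 4 4
LOAD 1  → 4 4 9
OVER    → 4 4 9 4

9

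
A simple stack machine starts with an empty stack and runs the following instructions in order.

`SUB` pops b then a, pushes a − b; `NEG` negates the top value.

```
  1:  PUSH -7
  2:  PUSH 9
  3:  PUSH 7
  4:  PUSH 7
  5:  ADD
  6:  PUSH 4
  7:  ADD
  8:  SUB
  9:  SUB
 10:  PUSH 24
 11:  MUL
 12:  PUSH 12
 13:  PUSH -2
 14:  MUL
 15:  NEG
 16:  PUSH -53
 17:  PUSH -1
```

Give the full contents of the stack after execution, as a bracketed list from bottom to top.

PUSH -7   [-7]
PUSH 9    [-7, 9]
PUSH 7    [-7, 9, 7]
PUSH 7    [-7, 9, 7, 7]
ADD       [-7, 9, 14]
PUSH 4    [-7, 9, 14, 4]
ADD       [-7, 9, 18]
SUB       [-7, -9]
SUB       [2]
PUSH 24   [2, 24]
MUL       [48]
PUSH 12   [48, 12]
PUSH -2   [48, 12, -2]
MUL       [48, -24]
NEG       [48, 24]
PUSH -53  [48, 24, -53]
PUSH -1   [48, 24, -53, -1]

[48, 24, -53, -1]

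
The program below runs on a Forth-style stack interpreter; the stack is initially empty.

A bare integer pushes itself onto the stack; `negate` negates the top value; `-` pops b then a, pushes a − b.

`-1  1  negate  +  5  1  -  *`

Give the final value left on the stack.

-8

-1      [-1]
1       [-1, 1]
negate  [-1, -1]
+       [-2]
5       [-2, 5]
1       [-2, 5, 1]
-       [-2, 4]
*       [-8]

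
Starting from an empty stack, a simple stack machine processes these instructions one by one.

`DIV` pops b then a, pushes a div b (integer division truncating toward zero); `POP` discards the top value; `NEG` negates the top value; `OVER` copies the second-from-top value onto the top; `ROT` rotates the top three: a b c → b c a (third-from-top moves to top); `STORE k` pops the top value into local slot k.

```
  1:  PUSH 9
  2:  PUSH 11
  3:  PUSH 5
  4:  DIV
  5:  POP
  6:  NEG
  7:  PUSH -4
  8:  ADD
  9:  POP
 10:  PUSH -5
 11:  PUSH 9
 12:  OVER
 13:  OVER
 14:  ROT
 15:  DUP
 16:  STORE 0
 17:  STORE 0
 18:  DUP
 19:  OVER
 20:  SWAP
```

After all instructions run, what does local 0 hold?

9

PUSH 9   9
PUSH 11  9 11
PUSH 5   9 11 5
DIV      9 2
POP      9
NEG      -9
PUSH -4  -9 -4
ADD      -13
POP      (empty)
PUSH -5  -5
PUSH 9   -5 9
OVER     -5 9 -5
OVER     -5 9 -5 9
ROT      -5 -5 9 9
DUP      -5 -5 9 9 9
STORE 0  -5 -5 9 9
STORE 0  -5 -5 9
DUP      -5 -5 9 9
OVER     -5 -5 9 9 9
SWAP     -5 -5 9 9 9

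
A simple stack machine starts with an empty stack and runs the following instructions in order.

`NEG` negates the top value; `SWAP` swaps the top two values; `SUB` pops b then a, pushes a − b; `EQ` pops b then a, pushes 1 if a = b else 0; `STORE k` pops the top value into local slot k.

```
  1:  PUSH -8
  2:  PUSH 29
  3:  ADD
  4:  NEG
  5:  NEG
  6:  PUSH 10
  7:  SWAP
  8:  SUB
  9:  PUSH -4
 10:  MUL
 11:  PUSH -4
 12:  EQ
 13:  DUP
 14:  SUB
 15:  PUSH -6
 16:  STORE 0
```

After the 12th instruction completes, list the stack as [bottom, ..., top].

PUSH -8 → -8
PUSH 29 → -8 29
ADD     → 21
NEG     → -21
NEG     → 21
PUSH 10 → 21 10
SWAP    → 10 21
SUB     → -11
PUSH -4 → -11 -4
MUL     → 44
PUSH -4 → 44 -4
EQ      → 0

[0]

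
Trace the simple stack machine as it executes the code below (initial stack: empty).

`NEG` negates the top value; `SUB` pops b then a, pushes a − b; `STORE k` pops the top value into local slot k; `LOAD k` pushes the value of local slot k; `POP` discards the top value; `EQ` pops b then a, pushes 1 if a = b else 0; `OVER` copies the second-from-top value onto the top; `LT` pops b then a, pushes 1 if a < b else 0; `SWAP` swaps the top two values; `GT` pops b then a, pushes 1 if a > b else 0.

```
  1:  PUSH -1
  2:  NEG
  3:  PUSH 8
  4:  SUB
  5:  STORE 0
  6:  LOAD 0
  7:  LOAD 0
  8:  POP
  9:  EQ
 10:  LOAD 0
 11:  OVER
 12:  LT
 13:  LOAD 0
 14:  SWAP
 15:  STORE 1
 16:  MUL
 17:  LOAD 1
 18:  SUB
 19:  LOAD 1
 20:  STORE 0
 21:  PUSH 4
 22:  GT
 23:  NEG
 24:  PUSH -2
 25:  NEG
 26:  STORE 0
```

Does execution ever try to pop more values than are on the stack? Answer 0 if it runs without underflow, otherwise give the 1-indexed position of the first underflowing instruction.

9

PUSH -1  -1
NEG      1
PUSH 8   1 8
SUB      -7
STORE 0  (empty)
LOAD 0   -7
LOAD 0   -7 -7
POP      -7
EQ  — needs 2 operands, stack has 1 → underflow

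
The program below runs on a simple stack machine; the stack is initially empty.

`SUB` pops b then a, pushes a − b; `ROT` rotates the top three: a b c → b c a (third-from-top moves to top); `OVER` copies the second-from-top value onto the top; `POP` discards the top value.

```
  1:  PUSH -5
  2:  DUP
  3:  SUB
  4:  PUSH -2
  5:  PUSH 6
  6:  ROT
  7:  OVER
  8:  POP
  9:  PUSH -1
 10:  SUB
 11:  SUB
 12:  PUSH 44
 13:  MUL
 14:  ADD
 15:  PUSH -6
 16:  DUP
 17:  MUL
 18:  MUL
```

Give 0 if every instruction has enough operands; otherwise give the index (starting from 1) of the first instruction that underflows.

PUSH -5 -> [-5]
DUP     -> [-5, -5]
SUB     -> [0]
PUSH -2 -> [0, -2]
PUSH 6  -> [0, -2, 6]
ROT     -> [-2, 6, 0]
OVER    -> [-2, 6, 0, 6]
POP     -> [-2, 6, 0]
PUSH -1 -> [-2, 6, 0, -1]
SUB     -> [-2, 6, 1]
SUB     -> [-2, 5]
PUSH 44 -> [-2, 5, 44]
MUL     -> [-2, 220]
ADD     -> [218]
PUSH -6 -> [218, -6]
DUP     -> [218, -6, -6]
MUL     -> [218, 36]
MUL     -> [7848]

0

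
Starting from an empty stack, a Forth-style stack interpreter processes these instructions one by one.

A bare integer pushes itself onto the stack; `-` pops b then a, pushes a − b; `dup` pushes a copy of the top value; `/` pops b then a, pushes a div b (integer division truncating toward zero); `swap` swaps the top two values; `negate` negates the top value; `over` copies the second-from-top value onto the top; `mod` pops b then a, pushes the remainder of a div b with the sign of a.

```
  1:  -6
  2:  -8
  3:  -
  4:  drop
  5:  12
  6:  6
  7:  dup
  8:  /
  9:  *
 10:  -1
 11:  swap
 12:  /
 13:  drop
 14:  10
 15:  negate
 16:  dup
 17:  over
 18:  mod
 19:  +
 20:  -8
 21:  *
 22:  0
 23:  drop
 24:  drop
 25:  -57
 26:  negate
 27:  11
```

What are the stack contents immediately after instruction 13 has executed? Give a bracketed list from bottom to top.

[]

-6   -> -6
-8   -> -6 -8
-    -> 2
drop -> (empty)
12   -> 12
6    -> 12 6
dup  -> 12 6 6
/    -> 12 1
*    -> 12
-1   -> 12 -1
swap -> -1 12
/    -> 0
drop -> (empty)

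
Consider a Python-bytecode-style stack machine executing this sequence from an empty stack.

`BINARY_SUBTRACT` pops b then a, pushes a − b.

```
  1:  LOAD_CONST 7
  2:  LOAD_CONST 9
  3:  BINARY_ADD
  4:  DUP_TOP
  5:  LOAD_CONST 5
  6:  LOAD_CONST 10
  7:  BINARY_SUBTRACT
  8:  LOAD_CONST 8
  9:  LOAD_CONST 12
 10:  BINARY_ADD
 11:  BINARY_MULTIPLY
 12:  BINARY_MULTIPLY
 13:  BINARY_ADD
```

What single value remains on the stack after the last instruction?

-1584

LOAD_CONST 7    → [7]
LOAD_CONST 9    → [7, 9]
BINARY_ADD      → [16]
DUP_TOP         → [16, 16]
LOAD_CONST 5    → [16, 16, 5]
LOAD_CONST 10   → [16, 16, 5, 10]
BINARY_SUBTRACT → [16, 16, -5]
LOAD_CONST 8    → [16, 16, -5, 8]
LOAD_CONST 12   → [16, 16, -5, 8, 12]
BINARY_ADD      → [16, 16, -5, 20]
BINARY_MULTIPLY → [16, 16, -100]
BINARY_MULTIPLY → [16, -1600]
BINARY_ADD      → [-1584]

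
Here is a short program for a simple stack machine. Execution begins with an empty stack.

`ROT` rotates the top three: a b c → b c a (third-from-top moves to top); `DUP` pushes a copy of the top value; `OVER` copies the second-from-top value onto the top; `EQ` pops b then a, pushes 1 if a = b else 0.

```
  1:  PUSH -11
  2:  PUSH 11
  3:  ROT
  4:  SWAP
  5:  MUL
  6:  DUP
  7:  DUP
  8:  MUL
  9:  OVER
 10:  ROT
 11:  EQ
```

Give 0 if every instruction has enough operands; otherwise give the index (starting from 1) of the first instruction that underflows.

3

PUSH -11 -> -11
PUSH 11  -> -11 11
ROT  — needs 3 operands, stack has 2 → underflow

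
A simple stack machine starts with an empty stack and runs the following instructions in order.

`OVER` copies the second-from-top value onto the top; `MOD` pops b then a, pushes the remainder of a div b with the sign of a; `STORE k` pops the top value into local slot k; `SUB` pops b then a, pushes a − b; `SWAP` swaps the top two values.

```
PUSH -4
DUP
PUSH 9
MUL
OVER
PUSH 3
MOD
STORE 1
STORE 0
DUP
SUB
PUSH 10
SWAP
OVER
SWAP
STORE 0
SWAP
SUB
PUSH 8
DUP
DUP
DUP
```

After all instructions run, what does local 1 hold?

-1

PUSH -4  [-4]
DUP      [-4, -4]
PUSH 9   [-4, -4, 9]
MUL      [-4, -36]
OVER     [-4, -36, -4]
PUSH 3   [-4, -36, -4, 3]
MOD      [-4, -36, -1]
STORE 1  [-4, -36]
STORE 0  [-4]
DUP      [-4, -4]
SUB      [0]
PUSH 10  [0, 10]
SWAP     [10, 0]
OVER     [10, 0, 10]
SWAP     [10, 10, 0]
STORE 0  [10, 10]
SWAP     [10, 10]
SUB      [0]
PUSH 8   [0, 8]
DUP      [0, 8, 8]
DUP      [0, 8, 8, 8]
DUP      [0, 8, 8, 8, 8]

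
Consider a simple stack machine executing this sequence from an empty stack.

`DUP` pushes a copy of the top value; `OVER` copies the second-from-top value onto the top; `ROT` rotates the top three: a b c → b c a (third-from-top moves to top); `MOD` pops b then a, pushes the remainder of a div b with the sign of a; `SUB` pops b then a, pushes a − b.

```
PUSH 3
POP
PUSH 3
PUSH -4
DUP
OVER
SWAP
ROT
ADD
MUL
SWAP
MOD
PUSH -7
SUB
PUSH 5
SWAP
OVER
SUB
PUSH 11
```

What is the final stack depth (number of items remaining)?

PUSH 3  -> 3
POP     -> (empty)
PUSH 3  -> 3
PUSH -4 -> 3 -4
DUP     -> 3 -4 -4
OVER    -> 3 -4 -4 -4
SWAP    -> 3 -4 -4 -4
ROT     -> 3 -4 -4 -4
ADD     -> 3 -4 -8
MUL     -> 3 32
SWAP    -> 32 3
MOD     -> 2
PUSH -7 -> 2 -7
SUB     -> 9
PUSH 5  -> 9 5
SWAP    -> 5 9
OVER    -> 5 9 5
SUB     -> 5 4
PUSH 11 -> 5 4 11

3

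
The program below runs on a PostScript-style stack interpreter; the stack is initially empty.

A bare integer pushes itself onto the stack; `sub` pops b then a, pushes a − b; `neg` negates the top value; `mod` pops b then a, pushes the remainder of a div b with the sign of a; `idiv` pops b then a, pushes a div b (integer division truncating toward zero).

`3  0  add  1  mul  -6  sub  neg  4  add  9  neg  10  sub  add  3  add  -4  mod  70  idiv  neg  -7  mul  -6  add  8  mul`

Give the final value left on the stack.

3     3
0     3 0
add   3
1     3 1
mul   3
-6    3 -6
sub   9
neg   -9
4     -9 4
add   -5
9     -5 9
neg   -5 -9
10    -5 -9 10
sub   -5 -19
add   -24
3     -24 3
add   -21
-4    -21 -4
mod   -1
70    -1 70
idiv  0
neg   0
-7    0 -7
mul   0
-6    0 -6
add   -6
8     -6 8
mul   -48

-48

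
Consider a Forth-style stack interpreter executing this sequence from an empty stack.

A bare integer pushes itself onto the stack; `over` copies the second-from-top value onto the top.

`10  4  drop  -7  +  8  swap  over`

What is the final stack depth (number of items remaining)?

3

10   -> 10
4    -> 10 4
drop -> 10
-7   -> 10 -7
+    -> 3
8    -> 3 8
swap -> 8 3
over -> 8 3 8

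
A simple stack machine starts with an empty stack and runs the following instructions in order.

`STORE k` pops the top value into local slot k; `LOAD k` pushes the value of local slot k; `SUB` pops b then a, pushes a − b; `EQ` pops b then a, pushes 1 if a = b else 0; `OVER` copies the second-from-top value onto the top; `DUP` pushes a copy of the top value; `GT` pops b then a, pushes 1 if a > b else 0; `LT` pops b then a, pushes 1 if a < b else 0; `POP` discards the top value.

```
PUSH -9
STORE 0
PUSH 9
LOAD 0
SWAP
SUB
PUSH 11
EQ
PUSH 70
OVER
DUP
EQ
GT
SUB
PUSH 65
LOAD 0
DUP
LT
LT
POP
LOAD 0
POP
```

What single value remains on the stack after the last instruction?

PUSH -9 -> [-9]
STORE 0 -> []
PUSH 9  -> [9]
LOAD 0  -> [9, -9]
SWAP    -> [-9, 9]
SUB     -> [-18]
PUSH 11 -> [-18, 11]
EQ      -> [0]
PUSH 70 -> [0, 70]
OVER    -> [0, 70, 0]
DUP     -> [0, 70, 0, 0]
EQ      -> [0, 70, 1]
GT      -> [0, 1]
SUB     -> [-1]
PUSH 65 -> [-1, 65]
LOAD 0  -> [-1, 65, -9]
DUP     -> [-1, 65, -9, -9]
LT      -> [-1, 65, 0]
LT      -> [-1, 0]
POP     -> [-1]
LOAD 0  -> [-1, -9]
POP     -> [-1]

-1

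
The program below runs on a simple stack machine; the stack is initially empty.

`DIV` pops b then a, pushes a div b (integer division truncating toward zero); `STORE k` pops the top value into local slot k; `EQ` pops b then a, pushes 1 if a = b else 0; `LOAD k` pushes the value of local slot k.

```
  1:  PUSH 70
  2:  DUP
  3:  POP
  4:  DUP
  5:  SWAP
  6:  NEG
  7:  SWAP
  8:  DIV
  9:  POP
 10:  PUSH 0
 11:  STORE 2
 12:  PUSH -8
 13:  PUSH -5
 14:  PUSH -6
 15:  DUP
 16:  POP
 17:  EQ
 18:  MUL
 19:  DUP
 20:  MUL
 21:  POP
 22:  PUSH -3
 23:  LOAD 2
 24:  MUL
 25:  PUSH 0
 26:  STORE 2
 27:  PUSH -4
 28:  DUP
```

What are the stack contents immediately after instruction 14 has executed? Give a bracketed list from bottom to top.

PUSH 70 : 70
DUP     : 70 70
POP     : 70
DUP     : 70 70
SWAP    : 70 70
NEG     : 70 -70
SWAP    : -70 70
DIV     : -1
POP     : (empty)
PUSH 0  : 0
STORE 2 : (empty)
PUSH -8 : -8
PUSH -5 : -8 -5
PUSH -6 : -8 -5 -6

[-8, -5, -6]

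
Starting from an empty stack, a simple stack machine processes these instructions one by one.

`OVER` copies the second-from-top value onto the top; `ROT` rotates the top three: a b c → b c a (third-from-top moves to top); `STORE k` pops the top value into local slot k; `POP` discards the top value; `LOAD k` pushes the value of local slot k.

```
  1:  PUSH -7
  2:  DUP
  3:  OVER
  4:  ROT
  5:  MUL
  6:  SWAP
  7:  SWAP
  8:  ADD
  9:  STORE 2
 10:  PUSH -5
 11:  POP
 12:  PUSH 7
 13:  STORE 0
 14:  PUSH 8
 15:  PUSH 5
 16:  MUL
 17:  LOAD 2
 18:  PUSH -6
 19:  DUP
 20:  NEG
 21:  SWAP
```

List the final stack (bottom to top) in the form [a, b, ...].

PUSH -7 : -7
DUP     : -7 -7
OVER    : -7 -7 -7
ROT     : -7 -7 -7
MUL     : -7 49
SWAP    : 49 -7
SWAP    : -7 49
ADD     : 42
STORE 2 : (empty)
PUSH -5 : -5
POP     : (empty)
PUSH 7  : 7
STORE 0 : (empty)
PUSH 8  : 8
PUSH 5  : 8 5
MUL     : 40
LOAD 2  : 40 42
PUSH -6 : 40 42 -6
DUP     : 40 42 -6 -6
NEG     : 40 42 -6 6
SWAP    : 40 42 6 -6

[40, 42, 6, -6]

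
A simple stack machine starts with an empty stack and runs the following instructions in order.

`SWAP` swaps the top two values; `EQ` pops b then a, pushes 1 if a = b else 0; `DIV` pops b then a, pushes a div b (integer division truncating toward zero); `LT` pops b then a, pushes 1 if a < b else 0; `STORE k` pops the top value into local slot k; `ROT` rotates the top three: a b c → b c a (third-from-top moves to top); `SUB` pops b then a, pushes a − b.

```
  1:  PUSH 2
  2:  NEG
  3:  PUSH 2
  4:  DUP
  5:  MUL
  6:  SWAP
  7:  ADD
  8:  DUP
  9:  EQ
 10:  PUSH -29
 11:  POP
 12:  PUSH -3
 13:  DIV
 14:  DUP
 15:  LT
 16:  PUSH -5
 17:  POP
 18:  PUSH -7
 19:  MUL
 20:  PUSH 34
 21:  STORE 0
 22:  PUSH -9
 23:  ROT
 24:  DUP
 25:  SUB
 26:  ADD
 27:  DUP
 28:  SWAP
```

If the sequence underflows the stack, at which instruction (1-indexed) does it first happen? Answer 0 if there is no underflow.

PUSH 2   : [2]
NEG      : [-2]
PUSH 2   : [-2, 2]
DUP      : [-2, 2, 2]
MUL      : [-2, 4]
SWAP     : [4, -2]
ADD      : [2]
DUP      : [2, 2]
EQ       : [1]
PUSH -29 : [1, -29]
POP      : [1]
PUSH -3  : [1, -3]
DIV      : [0]
DUP      : [0, 0]
LT       : [0]
PUSH -5  : [0, -5]
POP      : [0]
PUSH -7  : [0, -7]
MUL      : [0]
PUSH 34  : [0, 34]
STORE 0  : [0]
PUSH -9  : [0, -9]
ROT  — needs 3 operands, stack has 2 → underflow

23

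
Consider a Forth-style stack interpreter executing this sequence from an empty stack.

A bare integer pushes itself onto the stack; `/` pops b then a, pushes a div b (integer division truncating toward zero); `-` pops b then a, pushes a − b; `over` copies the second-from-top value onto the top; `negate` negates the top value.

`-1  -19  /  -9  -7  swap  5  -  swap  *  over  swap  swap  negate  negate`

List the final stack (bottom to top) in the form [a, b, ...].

-1     : -1
-19    : -1 -19
/      : 0
-9     : 0 -9
-7     : 0 -9 -7
swap   : 0 -7 -9
5      : 0 -7 -9 5
-      : 0 -7 -14
swap   : 0 -14 -7
*      : 0 98
over   : 0 98 0
swap   : 0 0 98
swap   : 0 98 0
negate : 0 98 0
negate : 0 98 0

[0, 98, 0]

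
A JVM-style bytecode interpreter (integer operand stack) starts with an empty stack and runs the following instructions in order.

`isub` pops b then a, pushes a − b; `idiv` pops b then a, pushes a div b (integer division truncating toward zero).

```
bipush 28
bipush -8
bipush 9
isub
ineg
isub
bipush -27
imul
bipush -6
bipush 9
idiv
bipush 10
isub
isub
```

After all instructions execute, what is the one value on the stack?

bipush 28  -> [28]
bipush -8  -> [28, -8]
bipush 9   -> [28, -8, 9]
isub       -> [28, -17]
ineg       -> [28, 17]
isub       -> [11]
bipush -27 -> [11, -27]
imul       -> [-297]
bipush -6  -> [-297, -6]
bipush 9   -> [-297, -6, 9]
idiv       -> [-297, 0]
bipush 10  -> [-297, 0, 10]
isub       -> [-297, -10]
isub       -> [-287]

-287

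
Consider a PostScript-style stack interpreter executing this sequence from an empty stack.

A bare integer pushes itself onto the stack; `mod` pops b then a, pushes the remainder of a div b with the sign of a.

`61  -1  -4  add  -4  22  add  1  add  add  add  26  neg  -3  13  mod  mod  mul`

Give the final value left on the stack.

61   61
-1   61 -1
-4   61 -1 -4
add  61 -5
-4   61 -5 -4
22   61 -5 -4 22
add  61 -5 18
1    61 -5 18 1
add  61 -5 19
add  61 14
add  75
26   75 26
neg  75 -26
-3   75 -26 -3
13   75 -26 -3 13
mod  75 -26 -3
mod  75 -2
mul  -150

-150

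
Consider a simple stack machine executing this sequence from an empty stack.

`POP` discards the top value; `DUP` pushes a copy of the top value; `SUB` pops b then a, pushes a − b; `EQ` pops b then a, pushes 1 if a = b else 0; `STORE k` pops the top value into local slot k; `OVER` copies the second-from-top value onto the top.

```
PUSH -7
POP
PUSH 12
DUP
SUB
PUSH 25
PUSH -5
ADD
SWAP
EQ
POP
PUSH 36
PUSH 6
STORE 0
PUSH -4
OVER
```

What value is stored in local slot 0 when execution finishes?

PUSH -7 → [-7]
POP     → []
PUSH 12 → [12]
DUP     → [12, 12]
SUB     → [0]
PUSH 25 → [0, 25]
PUSH -5 → [0, 25, -5]
ADD     → [0, 20]
SWAP    → [20, 0]
EQ      → [0]
POP     → []
PUSH 36 → [36]
PUSH 6  → [36, 6]
STORE 0 → [36]
PUSH -4 → [36, -4]
OVER    → [36, -4, 36]

6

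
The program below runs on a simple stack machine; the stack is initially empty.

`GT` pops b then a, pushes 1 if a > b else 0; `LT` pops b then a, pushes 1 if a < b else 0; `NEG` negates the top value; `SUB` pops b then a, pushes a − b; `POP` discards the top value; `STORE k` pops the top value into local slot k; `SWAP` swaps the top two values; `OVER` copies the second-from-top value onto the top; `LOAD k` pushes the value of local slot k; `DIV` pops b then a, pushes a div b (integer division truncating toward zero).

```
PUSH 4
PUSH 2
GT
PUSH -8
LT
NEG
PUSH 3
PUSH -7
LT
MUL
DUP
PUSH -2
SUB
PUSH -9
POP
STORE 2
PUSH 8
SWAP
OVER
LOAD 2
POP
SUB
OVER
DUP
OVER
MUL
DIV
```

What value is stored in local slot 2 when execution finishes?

2

PUSH 4   4
PUSH 2   4 2
GT       1
PUSH -8  1 -8
LT       0
NEG      0
PUSH 3   0 3
PUSH -7  0 3 -7
LT       0 0
MUL      0
DUP      0 0
PUSH -2  0 0 -2
SUB      0 2
PUSH -9  0 2 -9
POP      0 2
STORE 2  0
PUSH 8   0 8
SWAP     8 0
OVER     8 0 8
LOAD 2   8 0 8 2
POP      8 0 8
SUB      8 -8
OVER     8 -8 8
DUP      8 -8 8 8
OVER     8 -8 8 8 8
MUL      8 -8 8 64
DIV      8 -8 0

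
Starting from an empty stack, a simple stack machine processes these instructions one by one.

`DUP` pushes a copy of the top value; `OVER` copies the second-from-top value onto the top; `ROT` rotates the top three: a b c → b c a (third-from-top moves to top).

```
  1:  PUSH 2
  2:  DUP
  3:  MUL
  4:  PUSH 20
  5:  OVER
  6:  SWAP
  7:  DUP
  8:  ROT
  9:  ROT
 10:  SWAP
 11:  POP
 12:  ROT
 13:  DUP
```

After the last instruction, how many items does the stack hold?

4

PUSH 2  : [2]
DUP     : [2, 2]
MUL     : [4]
PUSH 20 : [4, 20]
OVER    : [4, 20, 4]
SWAP    : [4, 4, 20]
DUP     : [4, 4, 20, 20]
ROT     : [4, 20, 20, 4]
ROT     : [4, 20, 4, 20]
SWAP    : [4, 20, 20, 4]
POP     : [4, 20, 20]
ROT     : [20, 20, 4]
DUP     : [20, 20, 4, 4]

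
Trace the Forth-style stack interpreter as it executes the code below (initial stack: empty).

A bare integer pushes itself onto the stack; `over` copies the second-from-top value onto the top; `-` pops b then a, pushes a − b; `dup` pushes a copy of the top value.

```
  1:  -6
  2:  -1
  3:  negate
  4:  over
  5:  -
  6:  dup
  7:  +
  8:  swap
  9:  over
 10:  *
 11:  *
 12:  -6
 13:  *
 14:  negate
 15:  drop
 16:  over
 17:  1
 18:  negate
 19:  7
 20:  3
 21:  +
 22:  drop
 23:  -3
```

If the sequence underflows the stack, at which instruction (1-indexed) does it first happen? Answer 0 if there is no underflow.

-6     -> -6
-1     -> -6 -1
negate -> -6 1
over   -> -6 1 -6
-      -> -6 7
dup    -> -6 7 7
+      -> -6 14
swap   -> 14 -6
over   -> 14 -6 14
*      -> 14 -84
*      -> -1176
-6     -> -1176 -6
*      -> 7056
negate -> -7056
drop   -> (empty)
over  — needs 2 operands, stack has 0 → underflow

16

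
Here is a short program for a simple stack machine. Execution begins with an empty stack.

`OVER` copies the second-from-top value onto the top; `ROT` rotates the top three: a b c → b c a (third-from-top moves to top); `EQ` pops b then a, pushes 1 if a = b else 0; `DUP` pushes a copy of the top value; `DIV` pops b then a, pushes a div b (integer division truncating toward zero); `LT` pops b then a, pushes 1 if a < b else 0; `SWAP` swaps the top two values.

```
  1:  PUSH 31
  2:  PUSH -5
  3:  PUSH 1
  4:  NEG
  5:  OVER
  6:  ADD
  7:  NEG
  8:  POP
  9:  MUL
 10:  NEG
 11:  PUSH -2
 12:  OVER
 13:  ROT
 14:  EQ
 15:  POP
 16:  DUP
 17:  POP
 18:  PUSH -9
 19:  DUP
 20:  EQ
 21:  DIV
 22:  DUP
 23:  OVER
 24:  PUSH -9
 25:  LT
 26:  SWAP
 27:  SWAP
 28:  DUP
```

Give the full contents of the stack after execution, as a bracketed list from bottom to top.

PUSH 31 → [31]
PUSH -5 → [31, -5]
PUSH 1  → [31, -5, 1]
NEG     → [31, -5, -1]
OVER    → [31, -5, -1, -5]
ADD     → [31, -5, -6]
NEG     → [31, -5, 6]
POP     → [31, -5]
MUL     → [-155]
NEG     → [155]
PUSH -2 → [155, -2]
OVER    → [155, -2, 155]
ROT     → [-2, 155, 155]
EQ      → [-2, 1]
POP     → [-2]
DUP     → [-2, -2]
POP     → [-2]
PUSH -9 → [-2, -9]
DUP     → [-2, -9, -9]
EQ      → [-2, 1]
DIV     → [-2]
DUP     → [-2, -2]
OVER    → [-2, -2, -2]
PUSH -9 → [-2, -2, -2, -9]
LT      → [-2, -2, 0]
SWAP    → [-2, 0, -2]
SWAP    → [-2, -2, 0]
DUP     → [-2, -2, 0, 0]

[-2, -2, 0, 0]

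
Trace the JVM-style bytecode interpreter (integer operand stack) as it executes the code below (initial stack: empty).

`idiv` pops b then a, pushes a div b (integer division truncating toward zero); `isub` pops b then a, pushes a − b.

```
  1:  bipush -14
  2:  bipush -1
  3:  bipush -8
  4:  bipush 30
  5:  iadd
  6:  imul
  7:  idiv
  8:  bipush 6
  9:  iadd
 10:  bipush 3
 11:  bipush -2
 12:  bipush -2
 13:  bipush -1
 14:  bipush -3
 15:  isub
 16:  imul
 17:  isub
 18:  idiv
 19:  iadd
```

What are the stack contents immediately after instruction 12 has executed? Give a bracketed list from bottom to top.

bipush -14 : [-14]
bipush -1  : [-14, -1]
bipush -8  : [-14, -1, -8]
bipush 30  : [-14, -1, -8, 30]
iadd       : [-14, -1, 22]
imul       : [-14, -22]
idiv       : [0]
bipush 6   : [0, 6]
iadd       : [6]
bipush 3   : [6, 3]
bipush -2  : [6, 3, -2]
bipush -2  : [6, 3, -2, -2]

[6, 3, -2, -2]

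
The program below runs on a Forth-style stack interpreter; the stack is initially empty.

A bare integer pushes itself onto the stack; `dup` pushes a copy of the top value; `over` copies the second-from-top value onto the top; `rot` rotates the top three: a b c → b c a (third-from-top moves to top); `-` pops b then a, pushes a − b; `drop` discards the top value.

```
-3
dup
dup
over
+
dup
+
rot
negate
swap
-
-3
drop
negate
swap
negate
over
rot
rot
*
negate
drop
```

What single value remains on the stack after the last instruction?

-3     → [-3]
dup    → [-3, -3]
dup    → [-3, -3, -3]
over   → [-3, -3, -3, -3]
+      → [-3, -3, -6]
dup    → [-3, -3, -6, -6]
+      → [-3, -3, -12]
rot    → [-3, -12, -3]
negate → [-3, -12, 3]
swap   → [-3, 3, -12]
-      → [-3, 15]
-3     → [-3, 15, -3]
drop   → [-3, 15]
negate → [-3, -15]
swap   → [-15, -3]
negate → [-15, 3]
over   → [-15, 3, -15]
rot    → [3, -15, -15]
rot    → [-15, -15, 3]
*      → [-15, -45]
negate → [-15, 45]
drop   → [-15]

-15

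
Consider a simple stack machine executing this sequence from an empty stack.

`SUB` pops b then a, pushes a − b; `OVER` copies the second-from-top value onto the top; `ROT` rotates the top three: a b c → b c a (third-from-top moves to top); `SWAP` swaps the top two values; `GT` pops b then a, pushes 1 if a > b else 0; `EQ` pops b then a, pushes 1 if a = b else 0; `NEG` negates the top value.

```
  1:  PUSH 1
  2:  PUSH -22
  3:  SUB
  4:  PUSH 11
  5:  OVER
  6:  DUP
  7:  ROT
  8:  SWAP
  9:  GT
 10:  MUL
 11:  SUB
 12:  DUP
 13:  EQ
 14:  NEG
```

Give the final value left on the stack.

-1

PUSH 1   -> [1]
PUSH -22 -> [1, -22]
SUB      -> [23]
PUSH 11  -> [23, 11]
OVER     -> [23, 11, 23]
DUP      -> [23, 11, 23, 23]
ROT      -> [23, 23, 23, 11]
SWAP     -> [23, 23, 11, 23]
GT       -> [23, 23, 0]
MUL      -> [23, 0]
SUB      -> [23]
DUP      -> [23, 23]
EQ       -> [1]
NEG      -> [-1]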